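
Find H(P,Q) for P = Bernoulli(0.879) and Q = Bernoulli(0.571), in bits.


H(P,Q) = -p*log2(q) - (1-p)*log2(1-q). -0.879*log2(0.571) = 0.710616; -0.121*log2(0.429) = 0.147735. H(P,Q) = 0.710616 + 0.147735 = 0.8584

0.8584 bits


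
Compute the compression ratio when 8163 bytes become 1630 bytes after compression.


Ratio = original / compressed = 8163 / 1630 = 5.008

5.008


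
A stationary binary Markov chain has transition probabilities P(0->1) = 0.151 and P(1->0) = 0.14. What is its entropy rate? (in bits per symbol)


Stationary distribution: pi_0 = p10/(p01+p10) = 0.4811, pi_1 = 0.5189. Entropy rate H' = pi_0*H(p01) + pi_1*H(p10) = 0.4811*0.6123 + 0.5189*0.5842 = 0.5978

0.5978 bits/symbol


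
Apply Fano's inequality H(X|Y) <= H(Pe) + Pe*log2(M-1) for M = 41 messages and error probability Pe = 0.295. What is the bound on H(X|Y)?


H(Pe) = -Pe*log2(Pe) - (1-Pe)*log2(1-Pe) = -0.295*log2(0.295) - 0.705*log2(0.705) = 0.519558 + 0.355535 = 0.8751. Pe*log2(M-1) = 0.295*log2(40) = 1.569969. Bound = H(Pe) + Pe*log2(M-1) = 0.519558 + 0.355535 + 1.569969 = 2.4451

2.4451 bits


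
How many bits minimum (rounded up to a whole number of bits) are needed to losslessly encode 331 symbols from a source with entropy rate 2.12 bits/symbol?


Minimum bits >= n * H = 331 * 2.12 = 701.72, rounded up to a whole number of bits = 702

702 bits


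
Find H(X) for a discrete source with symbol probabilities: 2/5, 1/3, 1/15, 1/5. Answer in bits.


H = -sum(p_i * log2(p_i)). Terms: -(2/5)*log2(2/5) = 0.528771; -(1/3)*log2(1/3) = 0.528321; -(1/15)*log2(1/15) = 0.260459; -(1/5)*log2(1/5) = 0.464386. H = 0.528771 + 0.528321 + 0.260459 + 0.464386 = 1.7819

1.7819 bits


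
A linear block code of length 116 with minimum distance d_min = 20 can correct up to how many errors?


Correction capability = floor((d-1)/2) = floor((20-1)/2) = 9

9 errors


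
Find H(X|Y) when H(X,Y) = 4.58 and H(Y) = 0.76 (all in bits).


H(X|Y) = H(X,Y) - H(Y) = 4.58 - 0.76 = 3.82

3.82 bits


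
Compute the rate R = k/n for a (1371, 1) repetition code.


Rate = k/n = 1/1371

1/1371


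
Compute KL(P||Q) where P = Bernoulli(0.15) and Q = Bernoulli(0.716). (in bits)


KL = p*log2(p/q) + (1-p)*log2((1-p)/(1-q)) = 0.15*log2(0.15/0.716) + 0.85*log2(0.85/0.284) = 1.0061

1.0061 bits


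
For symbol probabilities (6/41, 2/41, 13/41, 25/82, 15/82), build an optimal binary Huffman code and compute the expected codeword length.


Huffman construction (repeatedly merge the two least-probable nodes; each merge adds 1 bit to every symbol beneath it): 2/41 + 6/41 = 8/41; 15/82 + 8/41 = 31/82; 25/82 + 13/41 = 51/82; 31/82 + 51/82 = 1. Resulting codeword lengths (in the order the probabilities were given): (3, 3, 2, 2, 2). L_avg = sum(p_i * l_i) = 6/41*3 + 2/41*3 + 13/41*2 + 25/82*2 + 15/82*2 = 90/41 = 2.1951

2.1951 bits


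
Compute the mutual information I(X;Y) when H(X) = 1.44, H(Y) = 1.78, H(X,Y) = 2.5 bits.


I(X;Y) = H(X) + H(Y) - H(X,Y) = 1.44 + 1.78 - 2.5 = 0.72

0.72 bits


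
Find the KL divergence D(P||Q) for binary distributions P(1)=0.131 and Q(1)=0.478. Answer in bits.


KL = p*log2(p/q) + (1-p)*log2((1-p)/(1-q)) = 0.131*log2(0.131/0.478) + 0.869*log2(0.869/0.522) = 0.3943

0.3943 bits


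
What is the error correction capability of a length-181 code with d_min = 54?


Correction capability = floor((d-1)/2) = floor((54-1)/2) = 26

26 errors


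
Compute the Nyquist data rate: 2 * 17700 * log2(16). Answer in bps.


Rate = 2 * B * log2(M) = 2 * 17700 * 4.0 = 141600.0

141600.0 bps


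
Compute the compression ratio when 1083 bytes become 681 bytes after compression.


Ratio = original / compressed = 1083 / 681 = 1.5903

1.5903


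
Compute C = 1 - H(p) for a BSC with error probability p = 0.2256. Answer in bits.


H(p) = -p*log2(p) - (1-p)*log2(1-p) = -0.2256*log2(0.2256) - 0.7744*log2(0.7744) = 0.484625 + 0.285637 = 0.7703. C = 1 - H(p) = 1 - 0.7703 = 0.2297

0.2297 bits


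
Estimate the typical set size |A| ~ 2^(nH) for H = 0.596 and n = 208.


log2|A_typical| = nH = 208 * 0.596 = 123.968, so |A_typical| ~ 2^123.968 = 2.080e+37

2.080e+37


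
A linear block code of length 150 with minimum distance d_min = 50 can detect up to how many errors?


Detection capability = d_min - 1 = 50 - 1 = 49

49 errors


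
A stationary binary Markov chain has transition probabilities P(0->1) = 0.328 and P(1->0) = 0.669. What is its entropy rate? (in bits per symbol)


Stationary distribution: pi_0 = p10/(p01+p10) = 0.671, pi_1 = 0.329. Entropy rate H' = pi_0*H(p01) + pi_1*H(p10) = 0.671*0.9129 + 0.329*0.9159 = 0.9139

0.9139 bits/symbol


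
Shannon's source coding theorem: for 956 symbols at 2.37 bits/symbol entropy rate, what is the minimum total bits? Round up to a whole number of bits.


Minimum bits >= n * H = 956 * 2.37 = 2265.72, rounded up to a whole number of bits = 2266

2266 bits


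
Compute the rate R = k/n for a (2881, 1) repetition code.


Rate = k/n = 1/2881

1/2881


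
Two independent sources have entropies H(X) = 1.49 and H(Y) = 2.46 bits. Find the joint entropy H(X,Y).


For independent variables, H(X,Y) = H(X) + H(Y) = 1.49 + 2.46 = 3.95

3.95 bits


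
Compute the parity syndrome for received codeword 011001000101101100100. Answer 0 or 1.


Syndrome = XOR of all bits = 0 XOR 1 XOR 1 XOR 0 XOR 0 XOR 1 XOR 0 XOR 0 XOR 0 XOR 1 XOR 0 XOR 1 XOR 1 XOR 0 XOR 1 XOR 1 XOR 0 XOR 0 XOR 1 XOR 0 XOR 0 = 1

1


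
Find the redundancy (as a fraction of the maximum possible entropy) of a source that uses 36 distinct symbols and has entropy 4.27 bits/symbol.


H_max = log2(K) = log2(36) = 5.1699 bits/symbol. Redundancy = 1 - H/H_max = 1 - 4.27/5.1699 = 1 - 0.8259 = 0.1741

0.1741


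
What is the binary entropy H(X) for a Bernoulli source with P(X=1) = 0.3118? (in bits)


H = -p*log2(p) - (1-p)*log2(1-p). -0.3118*log2(0.3118) = 0.524232; -0.6882*log2(0.6882) = 0.371009. H = 0.524232 + 0.371009 = 0.8952

0.8952 bits


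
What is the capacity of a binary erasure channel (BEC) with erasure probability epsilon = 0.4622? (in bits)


C = 1 - epsilon = 1 - 0.4622 = 0.5378

0.5378 bits


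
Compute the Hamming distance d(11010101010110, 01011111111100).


Count differing positions: ^ . . . ^ . ^ . ^ . ^ . ^ . = 6 differences

6


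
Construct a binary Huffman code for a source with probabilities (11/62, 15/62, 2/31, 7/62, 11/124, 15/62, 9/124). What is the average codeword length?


Huffman construction (repeatedly merge the two least-probable nodes; each merge adds 1 bit to every symbol beneath it): 2/31 + 9/124 = 17/124; 11/124 + 7/62 = 25/124; 17/124 + 11/62 = 39/124; 25/124 + 15/62 = 55/124; 15/62 + 39/124 = 69/124; 55/124 + 69/124 = 1. Resulting codeword lengths (in the order the probabilities were given): (3, 2, 4, 3, 3, 2, 4). L_avg = sum(p_i * l_i) = 11/62*3 + 15/62*2 + 2/31*4 + 7/62*3 + 11/124*3 + 15/62*2 + 9/124*4 = 329/124 = 2.6532

2.6532 bits


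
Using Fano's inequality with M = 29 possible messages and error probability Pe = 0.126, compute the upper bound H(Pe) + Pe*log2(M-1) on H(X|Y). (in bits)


H(Pe) = -Pe*log2(Pe) - (1-Pe)*log2(1-Pe) = -0.126*log2(0.126) - 0.874*log2(0.874) = 0.376552 + 0.169814 = 0.5464. Pe*log2(M-1) = 0.126*log2(28) = 0.605727. Bound = H(Pe) + Pe*log2(M-1) = 0.376552 + 0.169814 + 0.605727 = 1.1521

1.1521 bits


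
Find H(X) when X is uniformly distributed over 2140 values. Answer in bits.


H = log2(n) = log2(2140) = 11.0634

11.0634 bits


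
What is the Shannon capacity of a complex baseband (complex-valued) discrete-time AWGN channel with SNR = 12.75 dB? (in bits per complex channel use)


SNR_linear = 10^(12.75/10) = 18.8365; C = log2(1 + SNR_linear) = log2(1 + 18.8365) = 4.3101

4.3101 bits/channel use


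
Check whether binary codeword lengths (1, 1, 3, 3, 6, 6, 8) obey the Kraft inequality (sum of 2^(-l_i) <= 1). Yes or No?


Kraft sum = sum(2^(-l_i)) = 1.2852, need <= 1. Result: violated (a binary prefix-free code with these lengths cannot exist)

No


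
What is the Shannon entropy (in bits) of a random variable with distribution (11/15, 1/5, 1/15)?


H = -sum(p_i * log2(p_i)). Terms: -(11/15)*log2(11/15) = 0.328137; -(1/5)*log2(1/5) = 0.464386; -(1/15)*log2(1/15) = 0.260459. H = 0.328137 + 0.464386 + 0.260459 = 1.053

1.053 bits


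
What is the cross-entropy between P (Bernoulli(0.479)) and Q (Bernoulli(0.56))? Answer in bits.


H(P,Q) = -p*log2(q) - (1-p)*log2(1-q). -0.479*log2(0.56) = 0.400684; -0.521*log2(0.44) = 0.617085. H(P,Q) = 0.400684 + 0.617085 = 1.0178

1.0178 bits


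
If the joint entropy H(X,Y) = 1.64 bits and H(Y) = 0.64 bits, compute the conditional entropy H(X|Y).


H(X|Y) = H(X,Y) - H(Y) = 1.64 - 0.64 = 1.0

1.0 bits


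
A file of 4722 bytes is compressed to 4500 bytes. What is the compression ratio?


Ratio = original / compressed = 4722 / 4500 = 1.0493

1.0493


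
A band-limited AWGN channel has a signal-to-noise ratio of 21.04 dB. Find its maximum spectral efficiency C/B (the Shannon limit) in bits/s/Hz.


SNR_linear = 10^(21.04/10) = 127.0574; C/B = log2(1 + SNR_linear) = log2(1 + 127.0574) = 7.0006

7.0006 bits/s/Hz


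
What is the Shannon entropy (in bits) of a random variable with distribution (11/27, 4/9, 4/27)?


H = -sum(p_i * log2(p_i)). Terms: -(11/27)*log2(11/27) = 0.527778; -(4/9)*log2(4/9) = 0.519967; -(4/27)*log2(4/27) = 0.408131. H = 0.527778 + 0.519967 + 0.408131 = 1.4559

1.4559 bits


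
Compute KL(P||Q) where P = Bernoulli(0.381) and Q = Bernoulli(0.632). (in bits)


KL = p*log2(p/q) + (1-p)*log2((1-p)/(1-q)) = 0.381*log2(0.381/0.632) + 0.619*log2(0.619/0.368) = 0.1862

0.1862 bits


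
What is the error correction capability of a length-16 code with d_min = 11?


Correction capability = floor((d-1)/2) = floor((11-1)/2) = 5

5 errors


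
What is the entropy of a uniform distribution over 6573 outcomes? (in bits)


H = log2(n) = log2(6573) = 12.6823

12.6823 bits


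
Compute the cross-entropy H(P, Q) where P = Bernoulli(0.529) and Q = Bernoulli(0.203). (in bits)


H(P,Q) = -p*log2(q) - (1-p)*log2(1-q). -0.529*log2(0.203) = 1.216937; -0.471*log2(0.797) = 0.154181. H(P,Q) = 1.216937 + 0.154181 = 1.3711

1.3711 bits


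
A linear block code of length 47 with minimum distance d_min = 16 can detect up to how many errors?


Detection capability = d_min - 1 = 16 - 1 = 15

15 errors


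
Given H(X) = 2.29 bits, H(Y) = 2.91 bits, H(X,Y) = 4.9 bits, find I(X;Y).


I(X;Y) = H(X) + H(Y) - H(X,Y) = 2.29 + 2.91 - 4.9 = 0.3

0.3 bits


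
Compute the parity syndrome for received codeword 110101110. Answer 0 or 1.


Syndrome = XOR of all bits = 1 XOR 1 XOR 0 XOR 1 XOR 0 XOR 1 XOR 1 XOR 1 XOR 0 = 0

0


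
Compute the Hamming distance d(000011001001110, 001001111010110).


Count differing positions: . . ^ . ^ . ^ ^ . . ^ ^ . . . = 6 differences

6


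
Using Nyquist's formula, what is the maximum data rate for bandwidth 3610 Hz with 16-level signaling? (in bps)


Rate = 2 * B * log2(M) = 2 * 3610 * 4.0 = 28880.0

28880.0 bps


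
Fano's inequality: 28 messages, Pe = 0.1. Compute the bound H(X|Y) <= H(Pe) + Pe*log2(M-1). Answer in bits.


H(Pe) = -Pe*log2(Pe) - (1-Pe)*log2(1-Pe) = -0.1*log2(0.1) - 0.9*log2(0.9) = 0.332193 + 0.136803 = 0.469. Pe*log2(M-1) = 0.1*log2(27) = 0.475489. Bound = H(Pe) + Pe*log2(M-1) = 0.332193 + 0.136803 + 0.475489 = 0.9445

0.9445 bits


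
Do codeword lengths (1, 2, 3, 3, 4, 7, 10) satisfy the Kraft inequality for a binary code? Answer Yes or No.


Kraft sum = sum(2^(-l_i)) = 1.0713, need <= 1. Result: violated (a binary prefix-free code with these lengths cannot exist)

No


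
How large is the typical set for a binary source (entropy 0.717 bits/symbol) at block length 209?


log2|A_typical| = nH = 209 * 0.717 = 149.853, so |A_typical| ~ 2^149.853 = 1.289e+45

1.289e+45


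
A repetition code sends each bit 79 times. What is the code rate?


Rate = k/n = 1/79

1/79


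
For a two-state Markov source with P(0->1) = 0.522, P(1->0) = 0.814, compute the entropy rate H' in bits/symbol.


Stationary distribution: pi_0 = p10/(p01+p10) = 0.6093, pi_1 = 0.3907. Entropy rate H' = pi_0*H(p01) + pi_1*H(p10) = 0.6093*0.9986 + 0.3907*0.693 = 0.8792

0.8792 bits/symbol


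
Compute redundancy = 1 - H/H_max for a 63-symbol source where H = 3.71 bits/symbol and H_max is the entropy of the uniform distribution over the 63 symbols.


H_max = log2(K) = log2(63) = 5.9773 bits/symbol. Redundancy = 1 - H/H_max = 1 - 3.71/5.9773 = 1 - 0.6207 = 0.3793

0.3793


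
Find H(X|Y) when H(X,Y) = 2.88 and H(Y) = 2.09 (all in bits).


H(X|Y) = H(X,Y) - H(Y) = 2.88 - 2.09 = 0.79

0.79 bits


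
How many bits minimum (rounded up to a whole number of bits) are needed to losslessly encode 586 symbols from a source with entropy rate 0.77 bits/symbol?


Minimum bits >= n * H = 586 * 0.77 = 451.22, rounded up to a whole number of bits = 452

452 bits


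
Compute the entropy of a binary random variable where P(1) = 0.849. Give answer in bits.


H = -p*log2(p) - (1-p)*log2(1-p). -0.849*log2(0.849) = 0.200503; -0.151*log2(0.151) = 0.411834. H = 0.200503 + 0.411834 = 0.6123

0.6123 bits


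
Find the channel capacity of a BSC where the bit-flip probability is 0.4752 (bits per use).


H(p) = -p*log2(p) - (1-p)*log2(1-p) = -0.4752*log2(0.4752) - 0.5248*log2(0.5248) = 0.510076 + 0.488148 = 0.9982. C = 1 - H(p) = 1 - 0.9982 = 0.0018

0.0018 bits


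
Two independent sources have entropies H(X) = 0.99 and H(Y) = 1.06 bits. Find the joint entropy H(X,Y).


For independent variables, H(X,Y) = H(X) + H(Y) = 0.99 + 1.06 = 2.05

2.05 bits


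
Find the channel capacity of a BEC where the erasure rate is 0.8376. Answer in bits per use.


C = 1 - epsilon = 1 - 0.8376 = 0.1624

0.1624 bits


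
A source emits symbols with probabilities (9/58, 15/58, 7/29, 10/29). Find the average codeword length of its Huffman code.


Huffman construction (repeatedly merge the two least-probable nodes; each merge adds 1 bit to every symbol beneath it): 9/58 + 7/29 = 23/58; 15/58 + 10/29 = 35/58; 23/58 + 35/58 = 1. Resulting codeword lengths (in the order the probabilities were given): (2, 2, 2, 2). L_avg = sum(p_i * l_i) = 9/58*2 + 15/58*2 + 7/29*2 + 10/29*2 = 2

2.0 bits


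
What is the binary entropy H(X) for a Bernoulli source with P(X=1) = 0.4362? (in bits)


H = -p*log2(p) - (1-p)*log2(1-p). -0.4362*log2(0.4362) = 0.522104; -0.5638*log2(0.5638) = 0.466119. H = 0.522104 + 0.466119 = 0.9882

0.9882 bits


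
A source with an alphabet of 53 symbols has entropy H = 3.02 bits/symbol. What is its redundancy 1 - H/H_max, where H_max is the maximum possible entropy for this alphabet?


H_max = log2(K) = log2(53) = 5.7279 bits/symbol. Redundancy = 1 - H/H_max = 1 - 3.02/5.7279 = 1 - 0.5272 = 0.4728

0.4728


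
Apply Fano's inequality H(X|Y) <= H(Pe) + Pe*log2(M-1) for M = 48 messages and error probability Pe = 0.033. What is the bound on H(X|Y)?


H(Pe) = -Pe*log2(Pe) - (1-Pe)*log2(1-Pe) = -0.033*log2(0.033) - 0.967*log2(0.967) = 0.162406 + 0.046815 = 0.2092. Pe*log2(M-1) = 0.033*log2(47) = 0.183301. Bound = H(Pe) + Pe*log2(M-1) = 0.162406 + 0.046815 + 0.183301 = 0.3925

0.3925 bits


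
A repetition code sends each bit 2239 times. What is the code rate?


Rate = k/n = 1/2239

1/2239


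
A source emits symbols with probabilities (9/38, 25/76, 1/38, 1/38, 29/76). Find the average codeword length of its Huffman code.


Huffman construction (repeatedly merge the two least-probable nodes; each merge adds 1 bit to every symbol beneath it): 1/38 + 1/38 = 1/19; 1/19 + 9/38 = 11/38; 11/38 + 25/76 = 47/76; 29/76 + 47/76 = 1. Resulting codeword lengths (in the order the probabilities were given): (3, 2, 4, 4, 1). L_avg = sum(p_i * l_i) = 9/38*3 + 25/76*2 + 1/38*4 + 1/38*4 + 29/76*1 = 149/76 = 1.9605

1.9605 bits


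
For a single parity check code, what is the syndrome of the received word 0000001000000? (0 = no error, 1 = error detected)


Syndrome = XOR of all bits = 0 XOR 0 XOR 0 XOR 0 XOR 0 XOR 0 XOR 1 XOR 0 XOR 0 XOR 0 XOR 0 XOR 0 XOR 0 = 1

1


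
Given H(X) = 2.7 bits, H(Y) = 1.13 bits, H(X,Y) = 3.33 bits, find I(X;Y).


I(X;Y) = H(X) + H(Y) - H(X,Y) = 2.7 + 1.13 - 3.33 = 0.5

0.5 bits


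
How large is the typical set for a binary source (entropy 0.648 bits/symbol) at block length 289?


log2|A_typical| = nH = 289 * 0.648 = 187.272, so |A_typical| ~ 2^187.272 = 2.369e+56

2.369e+56


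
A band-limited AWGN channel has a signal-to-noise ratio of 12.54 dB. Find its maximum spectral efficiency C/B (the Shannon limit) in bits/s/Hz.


SNR_linear = 10^(12.54/10) = 17.9473; C/B = log2(1 + SNR_linear) = log2(1 + 17.9473) = 4.2439

4.2439 bits/s/Hz


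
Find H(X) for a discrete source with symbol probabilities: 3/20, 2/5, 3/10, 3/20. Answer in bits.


H = -sum(p_i * log2(p_i)). Terms: -(3/20)*log2(3/20) = 0.410545; -(2/5)*log2(2/5) = 0.528771; -(3/10)*log2(3/10) = 0.521090; -(3/20)*log2(3/20) = 0.410545. H = 0.410545 + 0.528771 + 0.521090 + 0.410545 = 1.871

1.871 bits


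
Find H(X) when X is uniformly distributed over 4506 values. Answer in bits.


H = log2(n) = log2(4506) = 12.1376

12.1376 bits


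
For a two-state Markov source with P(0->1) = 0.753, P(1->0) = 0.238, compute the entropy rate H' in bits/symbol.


Stationary distribution: pi_0 = p10/(p01+p10) = 0.2402, pi_1 = 0.7598. Entropy rate H' = pi_0*H(p01) + pi_1*H(p10) = 0.2402*0.8065 + 0.7598*0.7917 = 0.7953

0.7953 bits/symbol


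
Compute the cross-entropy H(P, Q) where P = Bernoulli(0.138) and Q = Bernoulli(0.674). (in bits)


H(P,Q) = -p*log2(q) - (1-p)*log2(1-q). -0.138*log2(0.674) = 0.078547; -0.862*log2(0.326) = 1.393902. H(P,Q) = 0.078547 + 1.393902 = 1.4724

1.4724 bits


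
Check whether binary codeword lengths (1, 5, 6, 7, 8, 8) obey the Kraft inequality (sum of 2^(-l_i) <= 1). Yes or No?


Kraft sum = sum(2^(-l_i)) = 0.5625, need <= 1. Result: satisfied (a binary prefix-free code with these lengths exists)

Yes


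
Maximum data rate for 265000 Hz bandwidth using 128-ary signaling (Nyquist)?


Rate = 2 * B * log2(M) = 2 * 265000 * 7.0 = 3710000.0

3710000.0 bps


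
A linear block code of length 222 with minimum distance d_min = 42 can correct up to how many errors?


Correction capability = floor((d-1)/2) = floor((42-1)/2) = 20

20 errors


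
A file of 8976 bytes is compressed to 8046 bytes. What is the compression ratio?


Ratio = original / compressed = 8976 / 8046 = 1.1156

1.1156


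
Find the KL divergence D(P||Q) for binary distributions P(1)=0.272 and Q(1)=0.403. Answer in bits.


KL = p*log2(p/q) + (1-p)*log2((1-p)/(1-q)) = 0.272*log2(0.272/0.403) + 0.728*log2(0.728/0.597) = 0.0541

0.0541 bits


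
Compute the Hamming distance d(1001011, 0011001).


Count differing positions: ^ . ^ . . ^ . = 3 differences

3


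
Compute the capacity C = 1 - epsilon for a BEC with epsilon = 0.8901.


C = 1 - epsilon = 1 - 0.8901 = 0.1099

0.1099 bits


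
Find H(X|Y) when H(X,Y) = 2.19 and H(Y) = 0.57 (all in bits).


H(X|Y) = H(X,Y) - H(Y) = 2.19 - 0.57 = 1.62

1.62 bits


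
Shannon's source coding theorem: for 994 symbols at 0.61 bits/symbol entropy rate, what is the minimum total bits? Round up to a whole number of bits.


Minimum bits >= n * H = 994 * 0.61 = 606.34, rounded up to a whole number of bits = 607

607 bits


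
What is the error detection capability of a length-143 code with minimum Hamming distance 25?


Detection capability = d_min - 1 = 25 - 1 = 24

24 errors


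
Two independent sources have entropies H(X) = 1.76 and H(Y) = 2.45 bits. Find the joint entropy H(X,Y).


For independent variables, H(X,Y) = H(X) + H(Y) = 1.76 + 2.45 = 4.21

4.21 bits


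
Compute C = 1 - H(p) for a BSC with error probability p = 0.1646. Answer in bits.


H(p) = -p*log2(p) - (1-p)*log2(1-p) = -0.1646*log2(0.1646) - 0.8354*log2(0.8354) = 0.428448 + 0.216754 = 0.6452. C = 1 - H(p) = 1 - 0.6452 = 0.3548

0.3548 bits


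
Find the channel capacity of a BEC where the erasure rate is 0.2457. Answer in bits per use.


C = 1 - epsilon = 1 - 0.2457 = 0.7543

0.7543 bits


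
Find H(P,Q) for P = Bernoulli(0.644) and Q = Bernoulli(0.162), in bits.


H(P,Q) = -p*log2(q) - (1-p)*log2(1-q). -0.644*log2(0.162) = 1.691102; -0.356*log2(0.838) = 0.090772. H(P,Q) = 1.691102 + 0.090772 = 1.7819

1.7819 bits


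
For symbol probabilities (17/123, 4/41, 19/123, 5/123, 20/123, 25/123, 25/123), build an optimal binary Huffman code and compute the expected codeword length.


Huffman construction (repeatedly merge the two least-probable nodes; each merge adds 1 bit to every symbol beneath it): 5/123 + 4/41 = 17/123; 17/123 + 17/123 = 34/123; 19/123 + 20/123 = 13/41; 25/123 + 25/123 = 50/123; 34/123 + 13/41 = 73/123; 50/123 + 73/123 = 1. Resulting codeword lengths (in the order the probabilities were given): (3, 4, 3, 4, 3, 2, 2). L_avg = sum(p_i * l_i) = 17/123*3 + 4/41*4 + 19/123*3 + 5/123*4 + 20/123*3 + 25/123*2 + 25/123*2 = 112/41 = 2.7317

2.7317 bits


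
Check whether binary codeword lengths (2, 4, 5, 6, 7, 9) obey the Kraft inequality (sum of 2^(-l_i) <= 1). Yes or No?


Kraft sum = sum(2^(-l_i)) = 0.3691, need <= 1. Result: satisfied (a binary prefix-free code with these lengths exists)

Yes


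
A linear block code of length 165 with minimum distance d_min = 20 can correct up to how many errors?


Correction capability = floor((d-1)/2) = floor((20-1)/2) = 9

9 errors


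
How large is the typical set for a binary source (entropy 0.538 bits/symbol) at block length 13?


log2|A_typical| = nH = 13 * 0.538 = 6.994, so |A_typical| ~ 2^6.994 = 1.275e+02

1.275e+02


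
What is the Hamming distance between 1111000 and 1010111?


Count differing positions: . ^ . ^ ^ ^ ^ = 5 differences

5


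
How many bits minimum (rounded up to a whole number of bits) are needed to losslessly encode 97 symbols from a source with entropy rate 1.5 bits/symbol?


Minimum bits >= n * H = 97 * 1.5 = 145.5, rounded up to a whole number of bits = 146

146 bits


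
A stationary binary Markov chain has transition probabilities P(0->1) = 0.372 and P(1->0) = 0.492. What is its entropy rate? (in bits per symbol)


Stationary distribution: pi_0 = p10/(p01+p10) = 0.5694, pi_1 = 0.4306. Entropy rate H' = pi_0*H(p01) + pi_1*H(p10) = 0.5694*0.9522 + 0.4306*0.9998 = 0.9727

0.9727 bits/symbol


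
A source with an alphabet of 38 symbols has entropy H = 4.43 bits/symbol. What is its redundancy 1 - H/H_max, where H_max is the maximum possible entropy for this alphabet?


H_max = log2(K) = log2(38) = 5.2479 bits/symbol. Redundancy = 1 - H/H_max = 1 - 4.43/5.2479 = 1 - 0.8441 = 0.1559

0.1559


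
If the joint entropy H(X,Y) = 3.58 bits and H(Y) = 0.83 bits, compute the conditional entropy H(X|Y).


H(X|Y) = H(X,Y) - H(Y) = 3.58 - 0.83 = 2.75

2.75 bits


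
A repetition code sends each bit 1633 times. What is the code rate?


Rate = k/n = 1/1633

1/1633


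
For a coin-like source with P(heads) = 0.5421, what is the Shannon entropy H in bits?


H = -p*log2(p) - (1-p)*log2(1-p). -0.5421*log2(0.5421) = 0.478874; -0.4579*log2(0.4579) = 0.516005. H = 0.478874 + 0.516005 = 0.9949

0.9949 bits


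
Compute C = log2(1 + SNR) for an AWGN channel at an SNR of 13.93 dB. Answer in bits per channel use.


SNR_linear = 10^(13.93/10) = 24.7172; C = log2(1 + SNR_linear) = log2(1 + 24.7172) = 4.6847

4.6847 bits/channel use


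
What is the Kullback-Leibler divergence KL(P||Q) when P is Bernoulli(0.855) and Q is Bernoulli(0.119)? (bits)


KL = p*log2(p/q) + (1-p)*log2((1-p)/(1-q)) = 0.855*log2(0.855/0.119) + 0.145*log2(0.145/0.881) = 2.055

2.055 bits


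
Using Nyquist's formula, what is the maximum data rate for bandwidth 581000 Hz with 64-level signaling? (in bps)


Rate = 2 * B * log2(M) = 2 * 581000 * 6.0 = 6972000.0

6972000.0 bps


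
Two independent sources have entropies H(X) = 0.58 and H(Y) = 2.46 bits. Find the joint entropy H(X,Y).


For independent variables, H(X,Y) = H(X) + H(Y) = 0.58 + 2.46 = 3.04

3.04 bits


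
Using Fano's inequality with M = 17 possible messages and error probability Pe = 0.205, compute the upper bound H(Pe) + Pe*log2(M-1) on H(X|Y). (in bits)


H(Pe) = -Pe*log2(Pe) - (1-Pe)*log2(1-Pe) = -0.205*log2(0.205) - 0.795*log2(0.795) = 0.468692 + 0.263124 = 0.7318. Pe*log2(M-1) = 0.205*log2(16) = 0.820000. Bound = H(Pe) + Pe*log2(M-1) = 0.468692 + 0.263124 + 0.820000 = 1.5518

1.5518 bits


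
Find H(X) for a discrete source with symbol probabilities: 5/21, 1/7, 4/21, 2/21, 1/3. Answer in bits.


H = -sum(p_i * log2(p_i)). Terms: -(5/21)*log2(5/21) = 0.492950; -(1/7)*log2(1/7) = 0.401051; -(4/21)*log2(4/21) = 0.455680; -(2/21)*log2(2/21) = 0.323078; -(1/3)*log2(1/3) = 0.528321. H = 0.492950 + 0.401051 + 0.455680 + 0.323078 + 0.528321 = 2.2011

2.2011 bits


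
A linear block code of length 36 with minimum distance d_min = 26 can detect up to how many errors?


Detection capability = d_min - 1 = 26 - 1 = 25

25 errors


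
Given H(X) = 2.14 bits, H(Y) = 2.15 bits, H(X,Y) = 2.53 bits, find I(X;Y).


I(X;Y) = H(X) + H(Y) - H(X,Y) = 2.14 + 2.15 - 2.53 = 1.76

1.76 bits


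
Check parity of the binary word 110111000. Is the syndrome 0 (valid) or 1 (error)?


Syndrome = XOR of all bits = 1 XOR 1 XOR 0 XOR 1 XOR 1 XOR 1 XOR 0 XOR 0 XOR 0 = 1

1


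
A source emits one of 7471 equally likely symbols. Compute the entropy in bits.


H = log2(n) = log2(7471) = 12.8671

12.8671 bits


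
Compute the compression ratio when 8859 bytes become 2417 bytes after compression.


Ratio = original / compressed = 8859 / 2417 = 3.6653

3.6653


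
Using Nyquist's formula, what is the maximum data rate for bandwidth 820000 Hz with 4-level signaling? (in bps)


Rate = 2 * B * log2(M) = 2 * 820000 * 2.0 = 3280000.0

3280000.0 bps


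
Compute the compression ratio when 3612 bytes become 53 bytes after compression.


Ratio = original / compressed = 3612 / 53 = 68.1509

68.1509


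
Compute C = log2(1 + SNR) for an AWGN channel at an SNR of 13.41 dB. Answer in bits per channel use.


SNR_linear = 10^(13.41/10) = 21.928; C = log2(1 + SNR_linear) = log2(1 + 21.928) = 4.519

4.519 bits/channel use


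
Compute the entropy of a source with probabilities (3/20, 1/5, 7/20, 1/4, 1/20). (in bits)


H = -sum(p_i * log2(p_i)). Terms: -(3/20)*log2(3/20) = 0.410545; -(1/5)*log2(1/5) = 0.464386; -(7/20)*log2(7/20) = 0.530101; -(1/4)*log2(1/4) = 0.500000; -(1/20)*log2(1/20) = 0.216096. H = 0.410545 + 0.464386 + 0.530101 + 0.500000 + 0.216096 = 2.1211

2.1211 bits


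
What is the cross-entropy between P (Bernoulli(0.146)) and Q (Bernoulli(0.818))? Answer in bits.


H(P,Q) = -p*log2(q) - (1-p)*log2(1-q). -0.146*log2(0.818) = 0.042315; -0.854*log2(0.182) = 2.099123. H(P,Q) = 0.042315 + 2.099123 = 2.1414

2.1414 bits


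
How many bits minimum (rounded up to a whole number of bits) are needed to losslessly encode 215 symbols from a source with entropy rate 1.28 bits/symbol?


Minimum bits >= n * H = 215 * 1.28 = 275.2, rounded up to a whole number of bits = 276

276 bits


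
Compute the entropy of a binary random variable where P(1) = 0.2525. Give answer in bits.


H = -p*log2(p) - (1-p)*log2(1-p). -0.2525*log2(0.2525) = 0.501375; -0.7475*log2(0.7475) = 0.313841. H = 0.501375 + 0.313841 = 0.8152

0.8152 bits


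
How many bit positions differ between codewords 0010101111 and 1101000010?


Count differing positions: ^ ^ ^ ^ ^ . ^ ^ . ^ = 8 differences

8


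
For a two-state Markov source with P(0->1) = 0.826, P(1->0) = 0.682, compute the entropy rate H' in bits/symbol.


Stationary distribution: pi_0 = p10/(p01+p10) = 0.4523, pi_1 = 0.5477. Entropy rate H' = pi_0*H(p01) + pi_1*H(p10) = 0.4523*0.6668 + 0.5477*0.9022 = 0.7957

0.7957 bits/symbol


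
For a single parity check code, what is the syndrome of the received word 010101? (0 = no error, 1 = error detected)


Syndrome = XOR of all bits = 0 XOR 1 XOR 0 XOR 1 XOR 0 XOR 1 = 1

1


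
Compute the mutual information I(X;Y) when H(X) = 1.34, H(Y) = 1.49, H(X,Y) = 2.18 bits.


I(X;Y) = H(X) + H(Y) - H(X,Y) = 1.34 + 1.49 - 2.18 = 0.65

0.65 bits


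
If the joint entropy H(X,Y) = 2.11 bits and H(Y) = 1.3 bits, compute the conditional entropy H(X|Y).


H(X|Y) = H(X,Y) - H(Y) = 2.11 - 1.3 = 0.81

0.81 bits


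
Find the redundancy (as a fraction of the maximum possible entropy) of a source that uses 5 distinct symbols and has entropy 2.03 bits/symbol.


H_max = log2(K) = log2(5) = 2.3219 bits/symbol. Redundancy = 1 - H/H_max = 1 - 2.03/2.3219 = 1 - 0.8743 = 0.1257

0.1257


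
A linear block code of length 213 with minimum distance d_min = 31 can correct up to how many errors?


Correction capability = floor((d-1)/2) = floor((31-1)/2) = 15

15 errors


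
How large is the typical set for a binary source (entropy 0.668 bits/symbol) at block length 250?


log2|A_typical| = nH = 250 * 0.668 = 167.0, so |A_typical| ~ 2^167.0 = 1.871e+50

1.871e+50


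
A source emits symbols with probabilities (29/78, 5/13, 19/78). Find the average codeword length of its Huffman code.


Huffman construction (repeatedly merge the two least-probable nodes; each merge adds 1 bit to every symbol beneath it): 19/78 + 29/78 = 8/13; 5/13 + 8/13 = 1. Resulting codeword lengths (in the order the probabilities were given): (2, 1, 2). L_avg = sum(p_i * l_i) = 29/78*2 + 5/13*1 + 19/78*2 = 21/13 = 1.6154

1.6154 bits


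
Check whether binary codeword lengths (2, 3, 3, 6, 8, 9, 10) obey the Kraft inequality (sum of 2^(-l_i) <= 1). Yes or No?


Kraft sum = sum(2^(-l_i)) = 0.5225, need <= 1. Result: satisfied (a binary prefix-free code with these lengths exists)

Yes


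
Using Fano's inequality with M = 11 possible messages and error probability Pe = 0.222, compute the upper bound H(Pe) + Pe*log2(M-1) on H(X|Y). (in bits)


H(Pe) = -Pe*log2(Pe) - (1-Pe)*log2(1-Pe) = -0.222*log2(0.222) - 0.778*log2(0.778) = 0.482044 + 0.281759 = 0.7638. Pe*log2(M-1) = 0.222*log2(10) = 0.737468. Bound = H(Pe) + Pe*log2(M-1) = 0.482044 + 0.281759 + 0.737468 = 1.5013

1.5013 bits


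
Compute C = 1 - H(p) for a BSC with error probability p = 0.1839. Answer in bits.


H(p) = -p*log2(p) - (1-p)*log2(1-p) = -0.1839*log2(0.1839) - 0.8161*log2(0.8161) = 0.449269 + 0.239266 = 0.6885. C = 1 - H(p) = 1 - 0.6885 = 0.3115

0.3115 bits


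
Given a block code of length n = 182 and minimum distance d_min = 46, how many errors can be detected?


Detection capability = d_min - 1 = 46 - 1 = 45

45 errors


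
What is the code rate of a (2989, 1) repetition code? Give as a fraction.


Rate = k/n = 1/2989

1/2989


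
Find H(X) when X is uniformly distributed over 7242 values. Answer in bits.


H = log2(n) = log2(7242) = 12.8222

12.8222 bits


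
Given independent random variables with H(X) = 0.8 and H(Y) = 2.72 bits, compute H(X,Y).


For independent variables, H(X,Y) = H(X) + H(Y) = 0.8 + 2.72 = 3.52

3.52 bits


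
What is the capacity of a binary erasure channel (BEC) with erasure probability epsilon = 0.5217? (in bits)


C = 1 - epsilon = 1 - 0.5217 = 0.4783

0.4783 bits


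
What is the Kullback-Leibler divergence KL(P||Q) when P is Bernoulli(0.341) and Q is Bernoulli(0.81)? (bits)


KL = p*log2(p/q) + (1-p)*log2((1-p)/(1-q)) = 0.341*log2(0.341/0.81) + 0.659*log2(0.659/0.19) = 0.7568

0.7568 bits


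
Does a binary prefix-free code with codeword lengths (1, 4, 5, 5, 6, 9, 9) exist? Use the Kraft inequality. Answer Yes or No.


Kraft sum = sum(2^(-l_i)) = 0.6445, need <= 1. Result: satisfied (a binary prefix-free code with these lengths exists)

Yes


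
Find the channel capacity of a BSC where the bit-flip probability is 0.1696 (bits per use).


H(p) = -p*log2(p) - (1-p)*log2(1-p) = -0.1696*log2(0.1696) - 0.8304*log2(0.8304) = 0.434141 + 0.222648 = 0.6568. C = 1 - H(p) = 1 - 0.6568 = 0.3432

0.3432 bits


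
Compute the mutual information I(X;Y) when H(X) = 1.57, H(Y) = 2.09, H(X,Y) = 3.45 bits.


I(X;Y) = H(X) + H(Y) - H(X,Y) = 1.57 + 2.09 - 3.45 = 0.21

0.21 bits


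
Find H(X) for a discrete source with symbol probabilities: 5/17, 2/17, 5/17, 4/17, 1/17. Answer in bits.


H = -sum(p_i * log2(p_i)). Terms: -(5/17)*log2(5/17) = 0.519275; -(2/17)*log2(2/17) = 0.363231; -(5/17)*log2(5/17) = 0.519275; -(4/17)*log2(4/17) = 0.491168; -(1/17)*log2(1/17) = 0.240439. H = 0.519275 + 0.363231 + 0.519275 + 0.491168 + 0.240439 = 2.1334

2.1334 bits


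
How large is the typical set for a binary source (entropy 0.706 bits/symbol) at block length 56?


log2|A_typical| = nH = 56 * 0.706 = 39.536, so |A_typical| ~ 2^39.536 = 7.971e+11

7.971e+11


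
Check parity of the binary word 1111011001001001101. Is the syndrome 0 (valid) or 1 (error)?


Syndrome = XOR of all bits = 1 XOR 1 XOR 1 XOR 1 XOR 0 XOR 1 XOR 1 XOR 0 XOR 0 XOR 1 XOR 0 XOR 0 XOR 1 XOR 0 XOR 0 XOR 1 XOR 1 XOR 0 XOR 1 = 1

1


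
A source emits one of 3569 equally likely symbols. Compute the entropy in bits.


H = log2(n) = log2(3569) = 11.8013

11.8013 bits


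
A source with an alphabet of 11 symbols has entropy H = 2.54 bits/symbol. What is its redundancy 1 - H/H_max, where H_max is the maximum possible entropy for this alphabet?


H_max = log2(K) = log2(11) = 3.4594 bits/symbol. Redundancy = 1 - H/H_max = 1 - 2.54/3.4594 = 1 - 0.7342 = 0.2658

0.2658


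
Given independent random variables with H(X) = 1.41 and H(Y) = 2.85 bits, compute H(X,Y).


For independent variables, H(X,Y) = H(X) + H(Y) = 1.41 + 2.85 = 4.26

4.26 bits


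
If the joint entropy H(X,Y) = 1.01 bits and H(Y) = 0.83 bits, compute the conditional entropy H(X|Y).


H(X|Y) = H(X,Y) - H(Y) = 1.01 - 0.83 = 0.18

0.18 bits


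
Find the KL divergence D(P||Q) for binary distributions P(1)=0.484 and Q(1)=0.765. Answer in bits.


KL = p*log2(p/q) + (1-p)*log2((1-p)/(1-q)) = 0.484*log2(0.484/0.765) + 0.516*log2(0.516/0.235) = 0.2659

0.2659 bits


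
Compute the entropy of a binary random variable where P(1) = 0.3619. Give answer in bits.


H = -p*log2(p) - (1-p)*log2(1-p). -0.3619*log2(0.3619) = 0.530667; -0.6381*log2(0.6381) = 0.413582. H = 0.530667 + 0.413582 = 0.9442

0.9442 bits


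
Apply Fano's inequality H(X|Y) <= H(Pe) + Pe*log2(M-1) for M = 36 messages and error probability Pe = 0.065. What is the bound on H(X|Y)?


H(Pe) = -Pe*log2(Pe) - (1-Pe)*log2(1-Pe) = -0.065*log2(0.065) - 0.935*log2(0.935) = 0.256322 + 0.090659 = 0.347. Pe*log2(M-1) = 0.065*log2(35) = 0.333403. Bound = H(Pe) + Pe*log2(M-1) = 0.256322 + 0.090659 + 0.333403 = 0.6804

0.6804 bits


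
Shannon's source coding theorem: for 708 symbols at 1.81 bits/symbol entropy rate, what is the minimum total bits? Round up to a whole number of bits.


Minimum bits >= n * H = 708 * 1.81 = 1281.48, rounded up to a whole number of bits = 1282

1282 bits


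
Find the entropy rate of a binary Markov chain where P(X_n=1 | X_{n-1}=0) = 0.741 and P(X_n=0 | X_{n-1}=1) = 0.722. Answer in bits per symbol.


Stationary distribution: pi_0 = p10/(p01+p10) = 0.4935, pi_1 = 0.5065. Entropy rate H' = pi_0*H(p01) + pi_1*H(p10) = 0.4935*0.8252 + 0.5065*0.8527 = 0.8392

0.8392 bits/symbol


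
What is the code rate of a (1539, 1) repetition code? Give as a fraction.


Rate = k/n = 1/1539

1/1539


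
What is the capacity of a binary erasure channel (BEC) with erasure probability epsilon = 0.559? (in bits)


C = 1 - epsilon = 1 - 0.559 = 0.441

0.441 bits


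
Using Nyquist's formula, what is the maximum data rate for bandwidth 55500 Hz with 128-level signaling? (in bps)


Rate = 2 * B * log2(M) = 2 * 55500 * 7.0 = 777000.0

777000.0 bps


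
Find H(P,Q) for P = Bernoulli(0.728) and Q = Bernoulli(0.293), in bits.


H(P,Q) = -p*log2(q) - (1-p)*log2(1-q). -0.728*log2(0.293) = 1.289308; -0.272*log2(0.707) = 0.136059. H(P,Q) = 1.289308 + 0.136059 = 1.4254

1.4254 bits


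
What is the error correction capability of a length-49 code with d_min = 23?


Correction capability = floor((d-1)/2) = floor((23-1)/2) = 11

11 errors


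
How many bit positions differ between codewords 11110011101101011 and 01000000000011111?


Count differing positions: ^ . ^ ^ . . ^ ^ ^ . ^ ^ ^ . ^ . . = 10 differences

10


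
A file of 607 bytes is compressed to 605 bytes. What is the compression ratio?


Ratio = original / compressed = 607 / 605 = 1.0033

1.0033


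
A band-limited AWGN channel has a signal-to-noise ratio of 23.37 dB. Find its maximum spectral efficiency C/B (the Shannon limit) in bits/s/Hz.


SNR_linear = 10^(23.37/10) = 217.2701; C/B = log2(1 + SNR_linear) = log2(1 + 217.2701) = 7.77

7.77 bits/s/Hz


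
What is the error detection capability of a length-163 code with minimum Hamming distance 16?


Detection capability = d_min - 1 = 16 - 1 = 15

15 errors


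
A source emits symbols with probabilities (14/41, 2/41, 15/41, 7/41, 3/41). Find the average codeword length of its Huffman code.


Huffman construction (repeatedly merge the two least-probable nodes; each merge adds 1 bit to every symbol beneath it): 2/41 + 3/41 = 5/41; 5/41 + 7/41 = 12/41; 12/41 + 14/41 = 26/41; 15/41 + 26/41 = 1. Resulting codeword lengths (in the order the probabilities were given): (2, 4, 1, 3, 4). L_avg = sum(p_i * l_i) = 14/41*2 + 2/41*4 + 15/41*1 + 7/41*3 + 3/41*4 = 84/41 = 2.0488

2.0488 bits


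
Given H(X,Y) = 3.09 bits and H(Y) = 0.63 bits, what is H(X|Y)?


H(X|Y) = H(X,Y) - H(Y) = 3.09 - 0.63 = 2.46

2.46 bits


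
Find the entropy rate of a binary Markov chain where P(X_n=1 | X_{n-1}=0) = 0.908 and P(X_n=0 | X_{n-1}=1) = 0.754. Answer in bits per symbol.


Stationary distribution: pi_0 = p10/(p01+p10) = 0.4537, pi_1 = 0.5463. Entropy rate H' = pi_0*H(p01) + pi_1*H(p10) = 0.4537*0.4431 + 0.5463*0.8049 = 0.6408

0.6408 bits/symbol


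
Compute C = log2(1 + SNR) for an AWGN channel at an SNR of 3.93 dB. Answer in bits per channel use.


SNR_linear = 10^(3.93/10) = 2.4717; C = log2(1 + SNR_linear) = log2(1 + 2.4717) = 1.7957

1.7957 bits/channel use


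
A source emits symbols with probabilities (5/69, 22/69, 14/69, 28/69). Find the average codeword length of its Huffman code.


Huffman construction (repeatedly merge the two least-probable nodes; each merge adds 1 bit to every symbol beneath it): 5/69 + 14/69 = 19/69; 19/69 + 22/69 = 41/69; 28/69 + 41/69 = 1. Resulting codeword lengths (in the order the probabilities were given): (3, 2, 3, 1). L_avg = sum(p_i * l_i) = 5/69*3 + 22/69*2 + 14/69*3 + 28/69*1 = 43/23 = 1.8696

1.8696 bits


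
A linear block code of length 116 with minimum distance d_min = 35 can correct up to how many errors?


Correction capability = floor((d-1)/2) = floor((35-1)/2) = 17

17 errors


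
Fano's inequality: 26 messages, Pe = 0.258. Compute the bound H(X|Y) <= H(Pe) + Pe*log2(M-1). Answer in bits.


H(Pe) = -Pe*log2(Pe) - (1-Pe)*log2(1-Pe) = -0.258*log2(0.258) - 0.742*log2(0.742) = 0.504276 + 0.319438 = 0.8237. Pe*log2(M-1) = 0.258*log2(25) = 1.198115. Bound = H(Pe) + Pe*log2(M-1) = 0.504276 + 0.319438 + 1.198115 = 2.0218

2.0218 bits


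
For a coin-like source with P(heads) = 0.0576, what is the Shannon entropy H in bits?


H = -p*log2(p) - (1-p)*log2(1-p). -0.0576*log2(0.0576) = 0.237185; -0.9424*log2(0.9424) = 0.080659. H = 0.237185 + 0.080659 = 0.3178

0.3178 bits


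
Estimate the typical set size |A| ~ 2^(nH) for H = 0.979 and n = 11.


log2|A_typical| = nH = 11 * 0.979 = 10.769, so |A_typical| ~ 2^10.769 = 1.745e+03

1.745e+03


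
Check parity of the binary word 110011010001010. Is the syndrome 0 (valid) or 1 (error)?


Syndrome = XOR of all bits = 1 XOR 1 XOR 0 XOR 0 XOR 1 XOR 1 XOR 0 XOR 1 XOR 0 XOR 0 XOR 0 XOR 1 XOR 0 XOR 1 XOR 0 = 1

1
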